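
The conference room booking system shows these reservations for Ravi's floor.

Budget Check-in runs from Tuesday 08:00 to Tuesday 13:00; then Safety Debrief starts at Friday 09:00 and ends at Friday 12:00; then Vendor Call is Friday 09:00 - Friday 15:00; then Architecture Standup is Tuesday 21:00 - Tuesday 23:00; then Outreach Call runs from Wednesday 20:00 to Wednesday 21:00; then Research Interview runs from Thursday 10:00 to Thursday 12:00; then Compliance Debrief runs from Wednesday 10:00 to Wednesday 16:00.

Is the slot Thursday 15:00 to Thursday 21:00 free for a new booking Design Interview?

Budget Check-in: ends Tuesday 13:00 at or before Design Interview starts Thursday 15:00 → clear.
Architecture Standup: ends Tuesday 23:00 at or before Design Interview starts Thursday 15:00 → clear.
Compliance Debrief: ends Wednesday 16:00 at or before Design Interview starts Thursday 15:00 → clear.
Outreach Call: ends Wednesday 21:00 at or before Design Interview starts Thursday 15:00 → clear.
Research Interview: ends Thursday 12:00 at or before Design Interview starts Thursday 15:00 → clear.
Vendor Call: starts Friday 09:00 at or after Design Interview ends Thursday 21:00 → clear.
Safety Debrief: starts Friday 09:00 at or after Design Interview ends Thursday 21:00 → clear.

Yes — the slot is free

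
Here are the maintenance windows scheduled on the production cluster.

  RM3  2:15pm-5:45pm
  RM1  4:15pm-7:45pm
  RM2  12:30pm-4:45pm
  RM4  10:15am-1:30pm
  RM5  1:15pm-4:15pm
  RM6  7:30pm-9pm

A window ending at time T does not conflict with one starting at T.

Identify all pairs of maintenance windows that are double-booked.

Sorted by start: RM4, RM2, RM5, RM3, RM1, RM6.
RM2 starts before RM4 ends → RM4 and RM2 overlap.
RM5 starts before RM4 ends → RM4 and RM5 overlap.
RM3 starts after RM4 ends, so nothing later overlaps RM4 either.
RM5 starts before RM2 ends → RM2 and RM5 overlap.
RM3 starts before RM2 ends → RM2 and RM3 overlap.
RM1 starts before RM2 ends → RM2 and RM1 overlap.
RM6 starts after RM2 ends.
RM3 starts before RM5 ends → RM5 and RM3 overlap.
RM1 starts exactly when RM5 ends (back-to-back, no overlap), so nothing later overlaps RM5 either.
RM1 starts before RM3 ends → RM3 and RM1 overlap.
RM6 starts after RM3 ends.
RM6 starts before RM1 ends → RM1 and RM6 overlap.

RM1 & RM2, RM1 & RM3, RM1 & RM6, RM2 & RM3, RM2 & RM4, RM2 & RM5, RM3 & RM5, RM4 & RM5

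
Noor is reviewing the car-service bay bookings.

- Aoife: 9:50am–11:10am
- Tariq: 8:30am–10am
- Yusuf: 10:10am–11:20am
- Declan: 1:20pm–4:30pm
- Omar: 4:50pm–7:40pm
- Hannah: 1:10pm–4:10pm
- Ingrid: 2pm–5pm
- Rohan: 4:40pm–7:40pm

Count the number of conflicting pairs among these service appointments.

8

Sorted by start: Tariq, Aoife, Yusuf, Hannah, Declan, Ingrid, Rohan, Omar.
Aoife starts before Tariq ends → Tariq and Aoife overlap.
Yusuf starts after Tariq ends — done with Tariq.
Yusuf starts before Aoife ends → Aoife and Yusuf overlap.
Hannah starts after Aoife ends — done with Aoife.
Hannah starts after Yusuf ends — done with Yusuf.
Declan starts before Hannah ends → Hannah and Declan overlap.
Ingrid starts before Hannah ends → Hannah and Ingrid overlap.
Rohan starts after Hannah ends — done with Hannah.
Ingrid starts before Declan ends → Declan and Ingrid overlap.
Rohan starts after Declan ends — done with Declan.
Rohan starts before Ingrid ends → Ingrid and Rohan overlap.
Omar starts before Ingrid ends → Ingrid and Omar overlap.
Omar starts before Rohan ends → Rohan and Omar overlap.
Overlapping pairs: Aoife & Tariq, Aoife & Yusuf, Declan & Hannah, Declan & Ingrid, Hannah & Ingrid, Ingrid & Omar, Ingrid & Rohan, Omar & Rohan — 8 in total.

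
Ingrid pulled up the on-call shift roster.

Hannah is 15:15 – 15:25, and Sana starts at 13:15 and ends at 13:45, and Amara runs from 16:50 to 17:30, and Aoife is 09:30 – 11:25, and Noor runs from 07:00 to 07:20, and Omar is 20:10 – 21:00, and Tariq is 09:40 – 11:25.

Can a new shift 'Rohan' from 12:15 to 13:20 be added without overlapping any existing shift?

No — it overlaps Sana

Noor: ends 07:20 at or before Rohan starts 12:15 → clear.
Aoife: ends 11:25 at or before Rohan starts 12:15 → clear.
Tariq: ends 11:25 at or before Rohan starts 12:15 → clear.
Sana: starts 13:15 before Rohan ends 13:20, and ends 13:45 after Rohan starts 12:15 → overlap.
Hannah: starts 15:15 at or after Rohan ends 13:20 → clear.
Amara: starts 16:50 at or after Rohan ends 13:20 → clear.
Omar: starts 20:10 at or after Rohan ends 13:20 → clear.
Rohan overlaps Sana.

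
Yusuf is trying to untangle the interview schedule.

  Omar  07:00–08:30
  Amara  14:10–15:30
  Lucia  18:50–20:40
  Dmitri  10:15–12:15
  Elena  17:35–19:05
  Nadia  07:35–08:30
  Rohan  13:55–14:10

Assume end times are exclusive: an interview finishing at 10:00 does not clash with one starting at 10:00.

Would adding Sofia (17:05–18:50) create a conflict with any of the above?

Yes — it overlaps Elena

Omar: ends 08:30 at or before Sofia starts 17:05 → clear.
Nadia: ends 08:30 at or before Sofia starts 17:05 → clear.
Dmitri: ends 12:15 at or before Sofia starts 17:05 → clear.
Rohan: ends 14:10 at or before Sofia starts 17:05 → clear.
Amara: ends 15:30 at or before Sofia starts 17:05 → clear.
Elena: starts 17:35 before Sofia ends 18:50, and ends 19:05 after Sofia starts 17:05 → overlap.
Lucia: starts 18:50 at or after Sofia ends 18:50 → clear.
Sofia overlaps Elena.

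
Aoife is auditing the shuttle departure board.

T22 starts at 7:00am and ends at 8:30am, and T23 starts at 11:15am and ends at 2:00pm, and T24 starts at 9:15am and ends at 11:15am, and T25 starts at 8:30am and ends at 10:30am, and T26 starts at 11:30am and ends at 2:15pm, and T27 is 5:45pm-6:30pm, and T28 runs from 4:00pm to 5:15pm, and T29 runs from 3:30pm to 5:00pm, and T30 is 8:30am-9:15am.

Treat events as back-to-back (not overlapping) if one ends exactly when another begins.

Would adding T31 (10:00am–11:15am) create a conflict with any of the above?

T22: ends 8:30am at or before T31 starts 10:00am → clear.
T25: starts 8:30am before T31 ends 11:15am, and ends 10:30am after T31 starts 10:00am → overlap.
T30: ends 9:15am at or before T31 starts 10:00am → clear.
T24: starts 9:15am before T31 ends 11:15am, and ends 11:15am after T31 starts 10:00am → overlap.
T23: starts 11:15am at or after T31 ends 11:15am → clear.
T26: starts 11:30am at or after T31 ends 11:15am → clear.
T29: starts 3:30pm at or after T31 ends 11:15am → clear.
T28: starts 4:00pm at or after T31 ends 11:15am → clear.
T27: starts 5:45pm at or after T31 ends 11:15am → clear.
T31 overlaps T24, T25.

Yes — it overlaps T24, T25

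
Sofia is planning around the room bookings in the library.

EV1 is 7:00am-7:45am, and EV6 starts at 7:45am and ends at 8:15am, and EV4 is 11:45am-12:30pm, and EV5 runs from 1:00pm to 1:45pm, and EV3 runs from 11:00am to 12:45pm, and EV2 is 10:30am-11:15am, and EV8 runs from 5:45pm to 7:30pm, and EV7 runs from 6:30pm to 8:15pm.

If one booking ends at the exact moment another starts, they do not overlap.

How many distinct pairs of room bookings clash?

3

Sorted by start: EV1, EV6, EV2, EV3, EV4, EV5, EV8, EV7.
EV6 starts exactly when EV1 ends (back-to-back, no overlap), so nothing later overlaps EV1 either.
EV2 starts after EV6 ends, so nothing later overlaps EV6 either.
EV3 starts before EV2 ends → EV2 and EV3 overlap.
EV4 starts after EV2 ends, so nothing later overlaps EV2 either.
EV4 starts before EV3 ends → EV3 and EV4 overlap.
EV5 starts after EV3 ends, so nothing later overlaps EV3 either.
EV5 starts after EV4 ends, so nothing later overlaps EV4 either.
EV8 starts after EV5 ends, so nothing later overlaps EV5 either.
EV7 starts before EV8 ends → EV8 and EV7 overlap.
Overlapping pairs: EV2 & EV3, EV3 & EV4, EV7 & EV8 — 3 in total.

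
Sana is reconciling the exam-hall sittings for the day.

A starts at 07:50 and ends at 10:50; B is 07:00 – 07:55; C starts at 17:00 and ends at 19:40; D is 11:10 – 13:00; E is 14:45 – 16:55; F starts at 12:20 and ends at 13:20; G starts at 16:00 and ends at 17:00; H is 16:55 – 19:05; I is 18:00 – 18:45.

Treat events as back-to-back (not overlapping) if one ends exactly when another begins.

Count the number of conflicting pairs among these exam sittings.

Sorted by start: B, A, D, F, E, G, H, C, I.
A starts before B ends → B and A overlap.
D starts after B ends, so B has no further overlaps.
D starts after A ends, so A has no further overlaps.
F starts before D ends → D and F overlap.
E starts after D ends, so D has no further overlaps.
E starts after F ends, so F has no further overlaps.
G starts before E ends → E and G overlap.
H starts exactly when E ends (back-to-back, no overlap), so E has no further overlaps.
H starts before G ends → G and H overlap.
C starts exactly when G ends (back-to-back, no overlap), so G has no further overlaps.
C starts before H ends → H and C overlap.
I starts before H ends → H and I overlap.
I starts before C ends → C and I overlap.
Overlapping pairs: A & B, C & H, C & I, D & F, E & G, G & H, H & I — 7 in total.

7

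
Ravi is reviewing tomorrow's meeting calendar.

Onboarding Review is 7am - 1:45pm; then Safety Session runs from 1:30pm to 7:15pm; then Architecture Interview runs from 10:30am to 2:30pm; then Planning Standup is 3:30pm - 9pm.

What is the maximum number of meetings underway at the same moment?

3

Sweep the timeline, counting +1 at each start and −1 at each end (ends before starts at a tie):
7am start Onboarding Review → 1
10:30am start Architecture Interview → 2
1:30pm start Safety Session → 3
1:45pm end Onboarding Review → 2
2:30pm end Architecture Interview → 1
3:30pm start Planning Standup → 2
7:15pm end Safety Session → 1
9pm end Planning Standup → 0
Peak is 3, at 1:30pm (Architecture Interview, Onboarding Review, Safety Session).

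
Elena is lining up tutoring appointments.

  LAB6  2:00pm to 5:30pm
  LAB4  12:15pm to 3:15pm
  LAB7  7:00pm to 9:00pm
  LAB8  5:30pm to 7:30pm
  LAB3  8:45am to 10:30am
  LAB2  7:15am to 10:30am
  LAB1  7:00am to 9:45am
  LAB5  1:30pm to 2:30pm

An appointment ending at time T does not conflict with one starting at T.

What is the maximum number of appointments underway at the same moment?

3

Sort all start/end points and keep a running count:
7:00am start LAB1 → 1
7:15am start LAB2 → 2
8:45am start LAB3 → 3
9:45am end LAB1 → 2
10:30am end LAB2 → 1
10:30am end LAB3 → 0
12:15pm start LAB4 → 1
1:30pm start LAB5 → 2
2:00pm start LAB6 → 3
2:30pm end LAB5 → 2
3:15pm end LAB4 → 1
5:30pm end LAB6 → 0
5:30pm start LAB8 → 1
7:00pm start LAB7 → 2
7:30pm end LAB8 → 1
9:00pm end LAB7 → 0
Peak is 3, at 8:45am (LAB1, LAB2, LAB3).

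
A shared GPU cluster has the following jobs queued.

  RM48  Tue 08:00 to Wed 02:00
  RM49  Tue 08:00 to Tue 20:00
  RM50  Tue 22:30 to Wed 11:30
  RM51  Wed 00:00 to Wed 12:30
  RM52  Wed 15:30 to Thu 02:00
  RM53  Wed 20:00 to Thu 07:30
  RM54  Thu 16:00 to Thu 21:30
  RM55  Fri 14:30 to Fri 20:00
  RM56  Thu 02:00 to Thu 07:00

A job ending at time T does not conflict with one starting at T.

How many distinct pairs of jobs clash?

6

Two intervals overlap when each starts before the other ends.
Sorted by start: RM48, RM49, RM50, RM51, RM52, RM53, RM56, RM54, RM55.
RM49 starts before RM48 ends → RM48 and RM49 overlap.
RM50 starts before RM48 ends → RM48 and RM50 overlap.
RM51 starts before RM48 ends → RM48 and RM51 overlap.
RM52 starts after RM48 ends — done with RM48.
RM50 starts after RM49 ends — done with RM49.
RM51 starts before RM50 ends → RM50 and RM51 overlap.
RM52 starts after RM50 ends — done with RM50.
RM52 starts after RM51 ends — done with RM51.
RM53 starts before RM52 ends → RM52 and RM53 overlap.
RM56 starts exactly when RM52 ends (back-to-back, no overlap) — done with RM52.
RM56 starts before RM53 ends → RM53 and RM56 overlap.
RM54 starts after RM53 ends — done with RM53.
RM54 starts after RM56 ends — done with RM56.
RM55 starts after RM54 ends.
Overlapping pairs: RM48 & RM49, RM48 & RM50, RM48 & RM51, RM50 & RM51, RM52 & RM53, RM53 & RM56 — 6 in total.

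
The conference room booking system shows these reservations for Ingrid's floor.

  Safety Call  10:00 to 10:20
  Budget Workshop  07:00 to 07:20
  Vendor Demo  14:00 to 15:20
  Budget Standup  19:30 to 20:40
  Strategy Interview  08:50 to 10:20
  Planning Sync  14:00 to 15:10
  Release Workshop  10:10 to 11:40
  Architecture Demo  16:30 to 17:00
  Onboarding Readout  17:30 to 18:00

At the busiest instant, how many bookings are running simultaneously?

Sort all start/end points and keep a running count:
07:00 start Budget Workshop → 1
07:20 end Budget Workshop → 0
08:50 start Strategy Interview → 1
10:00 start Safety Call → 2
10:10 start Release Workshop → 3
10:20 end Safety Call → 2
10:20 end Strategy Interview → 1
11:40 end Release Workshop → 0
14:00 start Planning Sync → 1
14:00 start Vendor Demo → 2
15:10 end Planning Sync → 1
15:20 end Vendor Demo → 0
16:30 start Architecture Demo → 1
17:00 end Architecture Demo → 0
17:30 start Onboarding Readout → 1
18:00 end Onboarding Readout → 0
19:30 start Budget Standup → 1
20:40 end Budget Standup → 0
Peak is 3, at 10:10 (Release Workshop, Safety Call, Strategy Interview).

3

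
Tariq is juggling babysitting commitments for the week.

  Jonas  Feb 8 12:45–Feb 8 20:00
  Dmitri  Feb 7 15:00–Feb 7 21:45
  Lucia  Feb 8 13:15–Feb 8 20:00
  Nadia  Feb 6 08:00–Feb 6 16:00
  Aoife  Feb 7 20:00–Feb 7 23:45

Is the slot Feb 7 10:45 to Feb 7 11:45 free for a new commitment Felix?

Nadia: ends Feb 6 16:00 at or before Felix starts Feb 7 10:45 → clear.
Dmitri: starts Feb 7 15:00 at or after Felix ends Feb 7 11:45 → clear.
Aoife: starts Feb 7 20:00 at or after Felix ends Feb 7 11:45 → clear.
Jonas: starts Feb 8 12:45 at or after Felix ends Feb 7 11:45 → clear.
Lucia: starts Feb 8 13:15 at or after Felix ends Feb 7 11:45 → clear.

Yes — the slot is free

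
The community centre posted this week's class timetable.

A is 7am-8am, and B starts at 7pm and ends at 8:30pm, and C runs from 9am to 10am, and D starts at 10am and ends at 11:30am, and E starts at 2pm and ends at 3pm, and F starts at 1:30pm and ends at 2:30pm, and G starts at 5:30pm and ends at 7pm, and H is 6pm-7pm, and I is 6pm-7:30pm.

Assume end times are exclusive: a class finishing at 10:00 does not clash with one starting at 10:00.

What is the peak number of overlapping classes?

Walk through starts and ends in time order (an end at T is processed before a start at T):
7am start A → 1
8am end A → 0
9am start C → 1
10am end C → 0
10am start D → 1
11:30am end D → 0
1:30pm start F → 1
2pm start E → 2
2:30pm end F → 1
3pm end E → 0
5:30pm start G → 1
6pm start H → 2
6pm start I → 3
7pm end G → 2
7pm end H → 1
7pm start B → 2
7:30pm end I → 1
8:30pm end B → 0
Peak is 3, at 6pm (G, H, I).

3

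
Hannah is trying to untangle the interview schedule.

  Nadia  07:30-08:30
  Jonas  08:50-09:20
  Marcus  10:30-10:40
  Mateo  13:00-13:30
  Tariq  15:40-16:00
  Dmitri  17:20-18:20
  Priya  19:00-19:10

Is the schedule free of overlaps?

Sorted by start: Nadia, Jonas, Marcus, Mateo, Tariq, Dmitri, Priya.
Jonas starts after Nadia ends — done with Nadia.
Marcus starts after Jonas ends — done with Jonas.
Mateo starts after Marcus ends — done with Marcus.
Tariq starts after Mateo ends — done with Mateo.
Dmitri starts after Tariq ends — done with Tariq.
Priya starts after Dmitri ends.
Every pair is clear; the schedule has no overlaps.

Yes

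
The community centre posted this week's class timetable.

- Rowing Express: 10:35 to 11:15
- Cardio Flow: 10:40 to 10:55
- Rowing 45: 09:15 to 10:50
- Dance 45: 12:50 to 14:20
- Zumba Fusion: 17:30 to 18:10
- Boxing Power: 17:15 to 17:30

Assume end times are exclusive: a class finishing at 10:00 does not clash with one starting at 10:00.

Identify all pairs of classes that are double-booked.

Check each pair: they overlap iff neither finishes before the other starts.
Sorted by start: Rowing 45, Rowing Express, Cardio Flow, Dance 45, Boxing Power, Zumba Fusion.
Rowing Express starts before Rowing 45 ends → Rowing 45 and Rowing Express overlap.
Cardio Flow starts before Rowing 45 ends → Rowing 45 and Cardio Flow overlap.
Dance 45 starts after Rowing 45 ends, so Rowing 45 has no further overlaps.
Cardio Flow starts before Rowing Express ends → Rowing Express and Cardio Flow overlap.
Dance 45 starts after Rowing Express ends, so Rowing Express has no further overlaps.
Dance 45 starts after Cardio Flow ends, so Cardio Flow has no further overlaps.
Boxing Power starts after Dance 45 ends, so Dance 45 has no further overlaps.
Zumba Fusion starts exactly when Boxing Power ends (back-to-back, no overlap).

Cardio Flow & Rowing 45, Cardio Flow & Rowing Express, Rowing 45 & Rowing Express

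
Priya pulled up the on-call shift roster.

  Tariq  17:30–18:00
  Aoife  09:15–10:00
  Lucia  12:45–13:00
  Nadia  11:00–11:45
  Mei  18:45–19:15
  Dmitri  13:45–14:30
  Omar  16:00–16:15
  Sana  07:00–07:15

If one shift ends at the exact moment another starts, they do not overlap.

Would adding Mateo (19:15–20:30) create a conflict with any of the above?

Sana: ends 07:15 at or before Mateo starts 19:15 → clear.
Aoife: ends 10:00 at or before Mateo starts 19:15 → clear.
Nadia: ends 11:45 at or before Mateo starts 19:15 → clear.
Lucia: ends 13:00 at or before Mateo starts 19:15 → clear.
Dmitri: ends 14:30 at or before Mateo starts 19:15 → clear.
Omar: ends 16:15 at or before Mateo starts 19:15 → clear.
Tariq: ends 18:00 at or before Mateo starts 19:15 → clear.
Mei: ends 19:15 at or before Mateo starts 19:15 → clear.

No — it doesn't clash with anything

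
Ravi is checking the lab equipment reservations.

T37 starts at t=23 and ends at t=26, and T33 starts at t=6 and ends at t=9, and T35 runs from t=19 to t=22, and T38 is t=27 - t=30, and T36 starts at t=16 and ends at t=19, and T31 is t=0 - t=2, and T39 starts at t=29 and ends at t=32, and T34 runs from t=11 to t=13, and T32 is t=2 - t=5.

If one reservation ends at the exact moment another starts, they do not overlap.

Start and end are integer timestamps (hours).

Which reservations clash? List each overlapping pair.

Sorted by start: T31, T32, T33, T34, T36, T35, T37, T38, T39.
T32 starts exactly when T31 ends (back-to-back, no overlap), so nothing later overlaps T31 either.
T33 starts after T32 ends, so nothing later overlaps T32 either.
T34 starts after T33 ends, so nothing later overlaps T33 either.
T36 starts after T34 ends, so nothing later overlaps T34 either.
T35 starts exactly when T36 ends (back-to-back, no overlap), so nothing later overlaps T36 either.
T37 starts after T35 ends, so nothing later overlaps T35 either.
T38 starts after T37 ends, so nothing later overlaps T37 either.
T39 starts before T38 ends → T38 and T39 overlap.

T38 & T39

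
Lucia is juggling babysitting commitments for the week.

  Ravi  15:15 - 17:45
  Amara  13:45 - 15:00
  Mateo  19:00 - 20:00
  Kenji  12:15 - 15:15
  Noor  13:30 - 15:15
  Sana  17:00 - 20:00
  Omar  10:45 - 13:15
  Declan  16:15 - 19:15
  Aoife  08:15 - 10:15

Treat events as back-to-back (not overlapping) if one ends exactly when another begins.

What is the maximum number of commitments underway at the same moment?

Sweep the timeline, counting +1 at each start and −1 at each end (ends before starts at a tie):
08:15 start Aoife → 1
10:15 end Aoife → 0
10:45 start Omar → 1
12:15 start Kenji → 2
13:15 end Omar → 1
13:30 start Noor → 2
13:45 start Amara → 3
15:00 end Amara → 2
15:15 end Kenji → 1
15:15 end Noor → 0
15:15 start Ravi → 1
16:15 start Declan → 2
17:00 start Sana → 3
17:45 end Ravi → 2
19:00 start Mateo → 3
19:15 end Declan → 2
20:00 end Mateo → 1
20:00 end Sana → 0
Peak is 3, at 13:45 (Amara, Kenji, Noor).

3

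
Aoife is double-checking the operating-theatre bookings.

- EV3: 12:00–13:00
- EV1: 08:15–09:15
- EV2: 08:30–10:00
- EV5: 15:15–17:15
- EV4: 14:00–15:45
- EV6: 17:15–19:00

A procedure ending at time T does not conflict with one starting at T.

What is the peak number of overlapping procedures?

Sort all start/end points and keep a running count:
08:15 start EV1 → 1
08:30 start EV2 → 2
09:15 end EV1 → 1
10:00 end EV2 → 0
12:00 start EV3 → 1
13:00 end EV3 → 0
14:00 start EV4 → 1
15:15 start EV5 → 2
15:45 end EV4 → 1
17:15 end EV5 → 0
17:15 start EV6 → 1
19:00 end EV6 → 0
Peak is 2, at 08:30 (EV1, EV2).

2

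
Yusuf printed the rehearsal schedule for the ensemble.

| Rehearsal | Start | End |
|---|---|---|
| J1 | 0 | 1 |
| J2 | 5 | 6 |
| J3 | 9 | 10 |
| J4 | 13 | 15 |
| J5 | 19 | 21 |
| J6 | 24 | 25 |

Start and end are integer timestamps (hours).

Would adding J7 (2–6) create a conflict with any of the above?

Yes — it overlaps J2

J1: ends 1 at or before J7 starts 2 → clear.
J2: starts 5 before J7 ends 6, and ends 6 after J7 starts 2 → overlap.
J3: starts 9 at or after J7 ends 6 → clear.
J4: starts 13 at or after J7 ends 6 → clear.
J5: starts 19 at or after J7 ends 6 → clear.
J6: starts 24 at or after J7 ends 6 → clear.
J7 overlaps J2.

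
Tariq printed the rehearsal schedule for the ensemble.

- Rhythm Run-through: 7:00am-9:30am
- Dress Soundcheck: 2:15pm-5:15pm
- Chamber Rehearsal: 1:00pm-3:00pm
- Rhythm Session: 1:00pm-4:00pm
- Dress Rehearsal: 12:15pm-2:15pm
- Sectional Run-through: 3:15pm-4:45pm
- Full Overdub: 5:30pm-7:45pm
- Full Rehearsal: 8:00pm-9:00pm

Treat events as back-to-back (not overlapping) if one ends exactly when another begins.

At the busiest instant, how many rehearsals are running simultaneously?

3

Sort all start/end points and keep a running count:
7:00am start Rhythm Run-through → 1
9:30am end Rhythm Run-through → 0
12:15pm start Dress Rehearsal → 1
1:00pm start Chamber Rehearsal → 2
1:00pm start Rhythm Session → 3
2:15pm end Dress Rehearsal → 2
2:15pm start Dress Soundcheck → 3
3:00pm end Chamber Rehearsal → 2
3:15pm start Sectional Run-through → 3
4:00pm end Rhythm Session → 2
4:45pm end Sectional Run-through → 1
5:15pm end Dress Soundcheck → 0
5:30pm start Full Overdub → 1
7:45pm end Full Overdub → 0
8:00pm start Full Rehearsal → 1
9:00pm end Full Rehearsal → 0
Peak is 3, at 1:00pm (Chamber Rehearsal, Dress Rehearsal, Rhythm Session).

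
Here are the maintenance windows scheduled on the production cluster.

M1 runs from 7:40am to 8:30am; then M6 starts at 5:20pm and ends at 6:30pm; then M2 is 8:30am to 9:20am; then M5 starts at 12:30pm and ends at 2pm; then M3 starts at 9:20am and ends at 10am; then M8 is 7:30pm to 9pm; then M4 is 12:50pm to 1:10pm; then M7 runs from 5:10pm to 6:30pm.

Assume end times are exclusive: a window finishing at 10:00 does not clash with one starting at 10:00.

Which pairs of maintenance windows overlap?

Check each pair: they overlap iff neither finishes before the other starts.
Sorted by start: M1, M2, M3, M5, M4, M7, M6, M8.
M2 starts exactly when M1 ends (back-to-back, no overlap), so M1 has no further overlaps.
M3 starts exactly when M2 ends (back-to-back, no overlap), so M2 has no further overlaps.
M5 starts after M3 ends, so M3 has no further overlaps.
M4 starts before M5 ends → M5 and M4 overlap.
M7 starts after M5 ends, so M5 has no further overlaps.
M7 starts after M4 ends, so M4 has no further overlaps.
M6 starts before M7 ends → M7 and M6 overlap.
M8 starts after M7 ends.
M8 starts after M6 ends.

M4 & M5, M6 & M7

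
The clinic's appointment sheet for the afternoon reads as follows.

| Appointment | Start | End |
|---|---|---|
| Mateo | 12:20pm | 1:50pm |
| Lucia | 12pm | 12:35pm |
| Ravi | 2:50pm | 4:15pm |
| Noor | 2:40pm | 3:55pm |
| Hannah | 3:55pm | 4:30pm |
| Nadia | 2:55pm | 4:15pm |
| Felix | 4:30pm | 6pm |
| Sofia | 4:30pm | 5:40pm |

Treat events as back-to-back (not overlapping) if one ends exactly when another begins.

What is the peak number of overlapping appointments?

Walk through starts and ends in time order (an end at T is processed before a start at T):
12pm start Lucia → 1
12:20pm start Mateo → 2
12:35pm end Lucia → 1
1:50pm end Mateo → 0
2:40pm start Noor → 1
2:50pm start Ravi → 2
2:55pm start Nadia → 3
3:55pm end Noor → 2
3:55pm start Hannah → 3
4:15pm end Nadia → 2
4:15pm end Ravi → 1
4:30pm end Hannah → 0
4:30pm start Felix → 1
4:30pm start Sofia → 2
5:40pm end Sofia → 1
6pm end Felix → 0
Peak is 3, at 2:55pm (Nadia, Noor, Ravi).

3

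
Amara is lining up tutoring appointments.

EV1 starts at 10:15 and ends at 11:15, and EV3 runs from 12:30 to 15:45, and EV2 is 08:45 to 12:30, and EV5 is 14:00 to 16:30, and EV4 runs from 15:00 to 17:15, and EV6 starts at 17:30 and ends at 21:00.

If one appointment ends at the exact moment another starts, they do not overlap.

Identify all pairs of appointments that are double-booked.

Check each pair: they overlap iff neither finishes before the other starts.
Sorted by start: EV2, EV1, EV3, EV5, EV4, EV6.
EV1 starts before EV2 ends → EV2 and EV1 overlap.
EV3 starts exactly when EV2 ends (back-to-back, no overlap) — done with EV2.
EV3 starts after EV1 ends — done with EV1.
EV5 starts before EV3 ends → EV3 and EV5 overlap.
EV4 starts before EV3 ends → EV3 and EV4 overlap.
EV6 starts after EV3 ends.
EV4 starts before EV5 ends → EV5 and EV4 overlap.
EV6 starts after EV5 ends.
EV6 starts after EV4 ends.

EV1 & EV2, EV3 & EV4, EV3 & EV5, EV4 & EV5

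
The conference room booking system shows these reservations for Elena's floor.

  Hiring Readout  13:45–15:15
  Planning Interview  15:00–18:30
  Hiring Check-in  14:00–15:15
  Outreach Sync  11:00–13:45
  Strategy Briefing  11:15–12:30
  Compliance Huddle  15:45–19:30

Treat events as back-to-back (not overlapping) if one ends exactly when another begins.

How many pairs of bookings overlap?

5

Sorted by start: Outreach Sync, Strategy Briefing, Hiring Readout, Hiring Check-in, Planning Interview, Compliance Huddle.
Strategy Briefing starts before Outreach Sync ends → Outreach Sync and Strategy Briefing overlap.
Hiring Readout starts exactly when Outreach Sync ends (back-to-back, no overlap); Outreach Sync is clear from here.
Hiring Readout starts after Strategy Briefing ends; Strategy Briefing is clear from here.
Hiring Check-in starts before Hiring Readout ends → Hiring Readout and Hiring Check-in overlap.
Planning Interview starts before Hiring Readout ends → Hiring Readout and Planning Interview overlap.
Compliance Huddle starts after Hiring Readout ends.
Planning Interview starts before Hiring Check-in ends → Hiring Check-in and Planning Interview overlap.
Compliance Huddle starts after Hiring Check-in ends.
Compliance Huddle starts before Planning Interview ends → Planning Interview and Compliance Huddle overlap.
Overlapping pairs: Compliance Huddle & Planning Interview, Hiring Check-in & Hiring Readout, Hiring Check-in & Planning Interview, Hiring Readout & Planning Interview, Outreach Sync & Strategy Briefing — 5 in total.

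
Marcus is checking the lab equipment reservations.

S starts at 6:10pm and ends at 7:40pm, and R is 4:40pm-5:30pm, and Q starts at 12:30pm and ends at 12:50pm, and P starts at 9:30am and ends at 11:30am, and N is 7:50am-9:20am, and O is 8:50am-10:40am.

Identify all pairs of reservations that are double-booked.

N & O, O & P

Sorted by start: N, O, P, Q, R, S.
O starts before N ends → N and O overlap.
P starts after N ends; N is clear from here.
P starts before O ends → O and P overlap.
Q starts after O ends; O is clear from here.
Q starts after P ends; P is clear from here.
R starts after Q ends; Q is clear from here.
S starts after R ends.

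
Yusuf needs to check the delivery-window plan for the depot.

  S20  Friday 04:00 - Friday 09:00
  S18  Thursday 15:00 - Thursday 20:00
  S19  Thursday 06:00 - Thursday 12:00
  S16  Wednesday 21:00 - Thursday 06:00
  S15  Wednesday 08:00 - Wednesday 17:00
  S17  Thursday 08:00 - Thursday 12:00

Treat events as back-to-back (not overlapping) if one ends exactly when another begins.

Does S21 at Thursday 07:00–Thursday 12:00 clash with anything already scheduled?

S15: ends Wednesday 17:00 at or before S21 starts Thursday 07:00 → clear.
S16: ends Thursday 06:00 at or before S21 starts Thursday 07:00 → clear.
S19: starts Thursday 06:00 before S21 ends Thursday 12:00, and ends Thursday 12:00 after S21 starts Thursday 07:00 → overlap.
S17: starts Thursday 08:00 before S21 ends Thursday 12:00, and ends Thursday 12:00 after S21 starts Thursday 07:00 → overlap.
S18: starts Thursday 15:00 at or after S21 ends Thursday 12:00 → clear.
S20: starts Friday 04:00 at or after S21 ends Thursday 12:00 → clear.
S21 overlaps S17, S19.

Yes — it overlaps S17, S19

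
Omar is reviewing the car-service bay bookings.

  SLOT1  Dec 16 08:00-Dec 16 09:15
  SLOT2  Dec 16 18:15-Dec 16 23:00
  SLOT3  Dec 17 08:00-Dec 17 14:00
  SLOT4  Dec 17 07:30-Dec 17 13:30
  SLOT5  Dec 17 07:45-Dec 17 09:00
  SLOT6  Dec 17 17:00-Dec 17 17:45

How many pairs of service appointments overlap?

3

Sorted by start: SLOT1, SLOT2, SLOT4, SLOT5, SLOT3, SLOT6.
SLOT2 starts after SLOT1 ends — done with SLOT1.
SLOT4 starts after SLOT2 ends — done with SLOT2.
SLOT5 starts before SLOT4 ends → SLOT4 and SLOT5 overlap.
SLOT3 starts before SLOT4 ends → SLOT4 and SLOT3 overlap.
SLOT6 starts after SLOT4 ends.
SLOT3 starts before SLOT5 ends → SLOT5 and SLOT3 overlap.
SLOT6 starts after SLOT5 ends.
SLOT6 starts after SLOT3 ends.
Overlapping pairs: SLOT3 & SLOT4, SLOT3 & SLOT5, SLOT4 & SLOT5 — 3 in total.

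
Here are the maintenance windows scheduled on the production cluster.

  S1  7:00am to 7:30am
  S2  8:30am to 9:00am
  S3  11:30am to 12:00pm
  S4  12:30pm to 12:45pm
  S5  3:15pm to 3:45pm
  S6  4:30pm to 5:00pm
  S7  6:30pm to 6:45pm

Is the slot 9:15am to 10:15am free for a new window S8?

S1: ends 7:30am at or before S8 starts 9:15am → clear.
S2: ends 9:00am at or before S8 starts 9:15am → clear.
S3: starts 11:30am at or after S8 ends 10:15am → clear.
S4: starts 12:30pm at or after S8 ends 10:15am → clear.
S5: starts 3:15pm at or after S8 ends 10:15am → clear.
S6: starts 4:30pm at or after S8 ends 10:15am → clear.
S7: starts 6:30pm at or after S8 ends 10:15am → clear.

Yes — the slot is free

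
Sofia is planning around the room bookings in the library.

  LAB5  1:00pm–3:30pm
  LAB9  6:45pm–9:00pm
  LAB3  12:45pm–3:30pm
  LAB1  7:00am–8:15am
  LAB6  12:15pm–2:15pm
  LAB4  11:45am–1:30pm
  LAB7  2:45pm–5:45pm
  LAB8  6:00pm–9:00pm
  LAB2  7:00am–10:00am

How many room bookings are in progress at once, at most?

Sweep the timeline, counting +1 at each start and −1 at each end (ends before starts at a tie):
7:00am start LAB1 → 1
7:00am start LAB2 → 2
8:15am end LAB1 → 1
10:00am end LAB2 → 0
11:45am start LAB4 → 1
12:15pm start LAB6 → 2
12:45pm start LAB3 → 3
1:00pm start LAB5 → 4
1:30pm end LAB4 → 3
2:15pm end LAB6 → 2
2:45pm start LAB7 → 3
3:30pm end LAB3 → 2
3:30pm end LAB5 → 1
5:45pm end LAB7 → 0
6:00pm start LAB8 → 1
6:45pm start LAB9 → 2
9:00pm end LAB8 → 1
9:00pm end LAB9 → 0
Peak is 4, at 1:00pm (LAB3, LAB4, LAB5, LAB6).

4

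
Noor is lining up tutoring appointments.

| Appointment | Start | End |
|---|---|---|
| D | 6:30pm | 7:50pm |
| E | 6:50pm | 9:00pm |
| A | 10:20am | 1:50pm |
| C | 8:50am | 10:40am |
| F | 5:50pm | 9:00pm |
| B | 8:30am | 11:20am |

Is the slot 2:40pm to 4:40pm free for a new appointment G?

B: ends 11:20am at or before G starts 2:40pm → clear.
C: ends 10:40am at or before G starts 2:40pm → clear.
A: ends 1:50pm at or before G starts 2:40pm → clear.
F: starts 5:50pm at or after G ends 4:40pm → clear.
D: starts 6:30pm at or after G ends 4:40pm → clear.
E: starts 6:50pm at or after G ends 4:40pm → clear.

Yes — the slot is free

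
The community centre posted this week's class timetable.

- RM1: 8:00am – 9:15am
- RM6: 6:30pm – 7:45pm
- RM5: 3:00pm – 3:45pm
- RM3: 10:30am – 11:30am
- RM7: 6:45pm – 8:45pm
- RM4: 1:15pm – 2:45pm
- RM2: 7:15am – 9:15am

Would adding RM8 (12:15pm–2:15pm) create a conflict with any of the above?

RM2: ends 9:15am at or before RM8 starts 12:15pm → clear.
RM1: ends 9:15am at or before RM8 starts 12:15pm → clear.
RM3: ends 11:30am at or before RM8 starts 12:15pm → clear.
RM4: starts 1:15pm before RM8 ends 2:15pm, and ends 2:45pm after RM8 starts 12:15pm → overlap.
RM5: starts 3:00pm at or after RM8 ends 2:15pm → clear.
RM6: starts 6:30pm at or after RM8 ends 2:15pm → clear.
RM7: starts 6:45pm at or after RM8 ends 2:15pm → clear.
RM8 overlaps RM4.

Yes — it overlaps RM4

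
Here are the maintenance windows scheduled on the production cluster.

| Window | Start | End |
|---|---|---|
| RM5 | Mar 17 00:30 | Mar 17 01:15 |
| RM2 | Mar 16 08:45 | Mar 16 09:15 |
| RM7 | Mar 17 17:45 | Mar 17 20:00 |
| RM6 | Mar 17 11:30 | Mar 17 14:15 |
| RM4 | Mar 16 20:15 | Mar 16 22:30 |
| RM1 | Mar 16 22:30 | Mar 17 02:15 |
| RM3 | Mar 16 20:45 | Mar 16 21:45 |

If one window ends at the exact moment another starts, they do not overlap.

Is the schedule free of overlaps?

No

Sorted by start: RM2, RM4, RM3, RM1, RM5, RM6, RM7.
RM4 starts after RM2 ends, so nothing later overlaps RM2 either.
RM3 starts before RM4 ends → RM4 and RM3 overlap.
That's a conflict, so the schedule is not conflict-free.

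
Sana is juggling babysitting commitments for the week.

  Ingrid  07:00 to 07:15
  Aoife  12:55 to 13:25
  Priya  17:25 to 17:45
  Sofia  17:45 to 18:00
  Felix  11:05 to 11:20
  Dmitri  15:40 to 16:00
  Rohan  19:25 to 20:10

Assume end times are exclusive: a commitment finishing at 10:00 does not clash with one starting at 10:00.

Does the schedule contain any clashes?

Sorted by start: Ingrid, Felix, Aoife, Dmitri, Priya, Sofia, Rohan.
Felix starts after Ingrid ends; Ingrid is clear from here.
Aoife starts after Felix ends; Felix is clear from here.
Dmitri starts after Aoife ends; Aoife is clear from here.
Priya starts after Dmitri ends; Dmitri is clear from here.
Sofia starts exactly when Priya ends (back-to-back, no overlap); Priya is clear from here.
Rohan starts after Sofia ends.
Every pair is clear; the schedule has no overlaps.

No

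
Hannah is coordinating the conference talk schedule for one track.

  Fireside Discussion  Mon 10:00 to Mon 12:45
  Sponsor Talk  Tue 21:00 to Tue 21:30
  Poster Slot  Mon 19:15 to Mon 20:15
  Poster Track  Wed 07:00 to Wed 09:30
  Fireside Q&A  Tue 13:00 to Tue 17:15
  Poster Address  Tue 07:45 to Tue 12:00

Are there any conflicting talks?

No

Sorted by start: Fireside Discussion, Poster Slot, Poster Address, Fireside Q&A, Sponsor Talk, Poster Track.
Poster Slot starts after Fireside Discussion ends — done with Fireside Discussion.
Poster Address starts after Poster Slot ends — done with Poster Slot.
Fireside Q&A starts after Poster Address ends — done with Poster Address.
Sponsor Talk starts after Fireside Q&A ends — done with Fireside Q&A.
Poster Track starts after Sponsor Talk ends.
Every pair is clear; the schedule has no overlaps.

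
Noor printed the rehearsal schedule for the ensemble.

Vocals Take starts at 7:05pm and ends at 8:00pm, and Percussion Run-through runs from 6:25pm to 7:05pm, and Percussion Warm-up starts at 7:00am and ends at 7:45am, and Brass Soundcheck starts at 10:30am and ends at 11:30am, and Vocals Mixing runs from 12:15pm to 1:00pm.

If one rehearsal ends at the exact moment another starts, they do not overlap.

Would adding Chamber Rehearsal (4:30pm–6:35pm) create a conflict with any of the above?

Yes — it overlaps Percussion Run-through

Percussion Warm-up: ends 7:45am at or before Chamber Rehearsal starts 4:30pm → clear.
Brass Soundcheck: ends 11:30am at or before Chamber Rehearsal starts 4:30pm → clear.
Vocals Mixing: ends 1:00pm at or before Chamber Rehearsal starts 4:30pm → clear.
Percussion Run-through: starts 6:25pm before Chamber Rehearsal ends 6:35pm, and ends 7:05pm after Chamber Rehearsal starts 4:30pm → overlap.
Vocals Take: starts 7:05pm at or after Chamber Rehearsal ends 6:35pm → clear.
Chamber Rehearsal overlaps Percussion Run-through.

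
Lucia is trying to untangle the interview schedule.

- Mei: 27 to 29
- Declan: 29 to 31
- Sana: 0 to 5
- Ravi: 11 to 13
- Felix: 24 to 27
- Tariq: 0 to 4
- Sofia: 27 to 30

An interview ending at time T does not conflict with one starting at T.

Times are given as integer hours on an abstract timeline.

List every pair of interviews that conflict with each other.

Sorted by start: Tariq, Sana, Ravi, Felix, Sofia, Mei, Declan.
Sana starts before Tariq ends → Tariq and Sana overlap.
Ravi starts after Tariq ends — done with Tariq.
Ravi starts after Sana ends — done with Sana.
Felix starts after Ravi ends — done with Ravi.
Sofia starts exactly when Felix ends (back-to-back, no overlap) — done with Felix.
Mei starts before Sofia ends → Sofia and Mei overlap.
Declan starts before Sofia ends → Sofia and Declan overlap.
Declan starts exactly when Mei ends (back-to-back, no overlap).

Declan & Sofia, Mei & Sofia, Sana & Tariq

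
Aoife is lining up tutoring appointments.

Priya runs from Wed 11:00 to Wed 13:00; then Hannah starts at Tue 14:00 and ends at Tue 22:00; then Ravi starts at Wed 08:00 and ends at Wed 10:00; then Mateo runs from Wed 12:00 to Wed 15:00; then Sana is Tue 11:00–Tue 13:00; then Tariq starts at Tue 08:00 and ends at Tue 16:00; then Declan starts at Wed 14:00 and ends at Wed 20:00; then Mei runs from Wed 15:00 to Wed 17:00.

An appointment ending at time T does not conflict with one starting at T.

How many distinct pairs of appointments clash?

5

Check each pair: they overlap iff neither finishes before the other starts.
Sorted by start: Tariq, Sana, Hannah, Ravi, Priya, Mateo, Declan, Mei.
Sana starts before Tariq ends → Tariq and Sana overlap.
Hannah starts before Tariq ends → Tariq and Hannah overlap.
Ravi starts after Tariq ends; Tariq is clear from here.
Hannah starts after Sana ends; Sana is clear from here.
Ravi starts after Hannah ends; Hannah is clear from here.
Priya starts after Ravi ends; Ravi is clear from here.
Mateo starts before Priya ends → Priya and Mateo overlap.
Declan starts after Priya ends; Priya is clear from here.
Declan starts before Mateo ends → Mateo and Declan overlap.
Mei starts exactly when Mateo ends (back-to-back, no overlap).
Mei starts before Declan ends → Declan and Mei overlap.
Overlapping pairs: Declan & Mateo, Declan & Mei, Hannah & Tariq, Mateo & Priya, Sana & Tariq — 5 in total.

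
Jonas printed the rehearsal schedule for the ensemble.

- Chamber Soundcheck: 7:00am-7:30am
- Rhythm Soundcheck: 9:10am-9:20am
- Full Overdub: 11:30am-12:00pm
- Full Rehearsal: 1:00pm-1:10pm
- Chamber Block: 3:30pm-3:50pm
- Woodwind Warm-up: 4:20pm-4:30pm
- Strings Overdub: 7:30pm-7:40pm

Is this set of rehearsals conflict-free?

Yes

Sorted by start: Chamber Soundcheck, Rhythm Soundcheck, Full Overdub, Full Rehearsal, Chamber Block, Woodwind Warm-up, Strings Overdub.
Rhythm Soundcheck starts after Chamber Soundcheck ends, so Chamber Soundcheck has no further overlaps.
Full Overdub starts after Rhythm Soundcheck ends, so Rhythm Soundcheck has no further overlaps.
Full Rehearsal starts after Full Overdub ends, so Full Overdub has no further overlaps.
Chamber Block starts after Full Rehearsal ends, so Full Rehearsal has no further overlaps.
Woodwind Warm-up starts after Chamber Block ends, so Chamber Block has no further overlaps.
Strings Overdub starts after Woodwind Warm-up ends.
Every pair is clear; the schedule has no overlaps.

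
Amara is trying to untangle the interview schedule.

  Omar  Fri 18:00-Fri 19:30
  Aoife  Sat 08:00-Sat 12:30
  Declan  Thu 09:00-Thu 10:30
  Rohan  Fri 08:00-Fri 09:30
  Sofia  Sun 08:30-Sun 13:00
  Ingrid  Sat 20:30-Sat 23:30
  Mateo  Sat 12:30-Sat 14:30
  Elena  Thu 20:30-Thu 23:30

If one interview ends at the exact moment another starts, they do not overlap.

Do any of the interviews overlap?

No

Sorted by start: Declan, Elena, Rohan, Omar, Aoife, Mateo, Ingrid, Sofia.
Elena starts after Declan ends, so nothing later overlaps Declan either.
Rohan starts after Elena ends, so nothing later overlaps Elena either.
Omar starts after Rohan ends, so nothing later overlaps Rohan either.
Aoife starts after Omar ends, so nothing later overlaps Omar either.
Mateo starts exactly when Aoife ends (back-to-back, no overlap), so nothing later overlaps Aoife either.
Ingrid starts after Mateo ends, so nothing later overlaps Mateo either.
Sofia starts after Ingrid ends.
Every pair is clear; the schedule has no overlaps.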